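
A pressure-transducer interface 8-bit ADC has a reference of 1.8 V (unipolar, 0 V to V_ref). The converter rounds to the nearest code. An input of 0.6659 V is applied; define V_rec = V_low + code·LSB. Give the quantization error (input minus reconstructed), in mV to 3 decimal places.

Step size: 1.8 V ÷ 2^8 = 7.031 mV.
(0.6659 − 0)/0.00703125 = 94.7058; round gives code 95.
Reconstructed: 0.66796875 V.
Error = 0.6659 − 0.66796875 = -0.00206875 V = -2.069 mV.

-2.069 mV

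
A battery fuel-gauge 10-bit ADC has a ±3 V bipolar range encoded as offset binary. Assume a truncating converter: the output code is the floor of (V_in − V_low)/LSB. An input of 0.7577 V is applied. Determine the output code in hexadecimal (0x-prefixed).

LSB = 6 V / 1024 = 5.859 mV.
(V_in − V_low)/LSB = (0.7577 − (−3)) / 0.00585938 = 641.314.
So the output code is 641.
In hexadecimal (0x-prefixed): 0x281.

code 0x281 (decimal 641)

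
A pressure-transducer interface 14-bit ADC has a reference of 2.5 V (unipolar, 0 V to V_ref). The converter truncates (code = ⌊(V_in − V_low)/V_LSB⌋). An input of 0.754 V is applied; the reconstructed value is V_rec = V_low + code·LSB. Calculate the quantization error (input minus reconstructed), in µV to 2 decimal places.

63.23 µV

LSB = 2.5/2^14 = 152.59 µV.
Scaled input = 4941.4144 LSBs, so code = 4941.
Reconstructed: 0.75393677 V.
Error = 0.754 − 0.75393677 = 6.32324e-05 V = 63.23 µV.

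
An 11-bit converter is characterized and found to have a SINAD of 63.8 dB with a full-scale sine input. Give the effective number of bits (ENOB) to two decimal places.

ENOB = (SINAD − 1.76) / 6.02 = (63.8 − 1.76)/6.02 = 10.306.

10.31 bits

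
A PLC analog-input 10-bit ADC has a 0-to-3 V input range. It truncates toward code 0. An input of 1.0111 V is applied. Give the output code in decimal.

code 345

Full-scale span = 3 V; LSB = 3/2^10 = 2.930 mV.
(1.0111 − 0) / 0.00292969 = 345.122 LSBs.
So the output code is 345.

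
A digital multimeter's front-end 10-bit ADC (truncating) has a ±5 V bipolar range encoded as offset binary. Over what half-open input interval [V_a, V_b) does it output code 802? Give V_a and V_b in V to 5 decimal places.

[2.83203 V, 2.84180 V)

LSB = 10/2^10 = 9.766 mV.
V_a = V_low + 802·LSB = 2.83203 V; V_b = V_low + 803·LSB = 2.8418 V.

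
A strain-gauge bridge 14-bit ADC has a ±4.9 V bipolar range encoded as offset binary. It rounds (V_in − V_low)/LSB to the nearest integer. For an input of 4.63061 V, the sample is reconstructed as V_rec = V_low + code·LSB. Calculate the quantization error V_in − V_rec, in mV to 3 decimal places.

LSB = 9.8/2^14 = 0.598 mV.
Scaled input = 15933.6239 LSBs, so code = 15934.
Reconstructed: 4.630835 V.
Error = 4.63061 − 4.630835 = -0.000224961 V = -0.225 mV.

-0.225 mV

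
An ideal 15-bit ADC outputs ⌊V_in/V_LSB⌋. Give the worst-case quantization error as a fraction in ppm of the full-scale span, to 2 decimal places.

30.52 ppm

Truncating → worst-case error = 1 LSB = V_FS/2^15, so 1e+06/32768 = 30.5176 ppm of full scale.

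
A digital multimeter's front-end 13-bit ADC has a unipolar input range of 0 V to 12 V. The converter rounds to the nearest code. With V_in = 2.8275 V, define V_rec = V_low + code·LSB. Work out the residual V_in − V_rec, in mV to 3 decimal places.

LSB = 12/2^13 = 1.465 mV.
Scaled input = 1930.2400 LSBs, so code = 1930.
Reconstructed: 2.8271484 V.
Error = 2.8275 − 2.8271484 = 0.000351562 V = 0.352 mV.

0.352 mV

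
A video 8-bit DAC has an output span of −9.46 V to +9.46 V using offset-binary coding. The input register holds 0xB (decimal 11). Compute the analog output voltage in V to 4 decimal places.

LSB = 18.92 V / 2^8 = 73.906 mV.
Code 0xB = 11 decimal.
V_out = (−9.46) + 11 × 0.0739063 V = -8.64703 V.

-8.6470 V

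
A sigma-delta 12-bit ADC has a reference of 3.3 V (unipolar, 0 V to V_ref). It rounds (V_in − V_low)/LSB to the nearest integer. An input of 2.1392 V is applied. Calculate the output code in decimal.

code 2655

With 4096 levels over 3.3 V, one step is 0.806 mV.
Input sits at 2655.201 steps above V_low.
So the output code is 2655.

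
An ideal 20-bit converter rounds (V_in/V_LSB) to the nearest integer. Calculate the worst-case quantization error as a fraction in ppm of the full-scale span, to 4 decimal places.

Rounding → worst-case error = ½ LSB = V_FS/2^21, so 1e+06/2097152 = 0.476837 ppm of full scale.

0.4768 ppm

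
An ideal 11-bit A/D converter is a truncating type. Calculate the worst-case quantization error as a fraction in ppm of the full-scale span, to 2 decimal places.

488.28 ppm

Truncating → worst-case error = 1 LSB = V_FS/2^11, so 1e+06/2048 = 488.281 ppm of full scale.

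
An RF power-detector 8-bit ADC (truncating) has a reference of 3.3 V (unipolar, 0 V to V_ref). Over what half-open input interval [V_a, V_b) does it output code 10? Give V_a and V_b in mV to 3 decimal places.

LSB = 3.3/2^8 = 12.891 mV.
V_a = V_low + 10·LSB = 0.128906 V; V_b = V_low + 11·LSB = 0.141797 V.

[128.906 mV, 141.797 mV)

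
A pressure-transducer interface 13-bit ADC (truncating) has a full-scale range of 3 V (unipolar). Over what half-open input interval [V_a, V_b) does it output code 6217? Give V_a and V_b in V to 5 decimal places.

[2.27673 V, 2.27710 V)

LSB = 3/2^13 = 366.21 µV.
V_a = V_low + 6217·LSB = 2.27673 V; V_b = V_low + 6218·LSB = 2.2771 V.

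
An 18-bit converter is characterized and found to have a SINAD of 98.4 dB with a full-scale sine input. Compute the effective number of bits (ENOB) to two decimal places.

ENOB = (SINAD − 1.76) / 6.02 = (98.4 − 1.76)/6.02 = 16.053.

16.05 bits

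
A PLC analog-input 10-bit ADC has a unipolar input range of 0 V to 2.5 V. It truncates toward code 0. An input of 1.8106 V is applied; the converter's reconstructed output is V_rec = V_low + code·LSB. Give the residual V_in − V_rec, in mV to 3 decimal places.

1.518 mV

Step size: 2.5 V ÷ 2^10 = 2.441 mV.
(1.8106 − 0)/0.00244141 = 741.6218; ⌊·⌋ gives code 741.
Reconstructed: 1.809082 V.
Difference: 0.00151797 V → 1.518 mV.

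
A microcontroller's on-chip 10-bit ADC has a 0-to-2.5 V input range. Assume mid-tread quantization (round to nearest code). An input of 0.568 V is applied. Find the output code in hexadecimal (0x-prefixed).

Full-scale span = 2.5 V; LSB = 2.5/2^10 = 2.441 mV.
(V_in − V_low)/LSB = (0.568 − 0) / 0.00244141 = 232.653.
So the output code is 233.
In hexadecimal (0x-prefixed): 0xE9.

code 0xE9 (decimal 233)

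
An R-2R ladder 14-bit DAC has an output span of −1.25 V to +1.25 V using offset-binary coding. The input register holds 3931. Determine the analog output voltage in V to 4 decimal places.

LSB = 2.5 V / 2^14 = 152.59 µV.
V_out = (−1.25) + 3931 × 0.000152588 V = -0.650177 V.

-0.6502 V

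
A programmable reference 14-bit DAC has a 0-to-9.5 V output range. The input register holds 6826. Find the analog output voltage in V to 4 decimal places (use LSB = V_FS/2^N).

LSB = 9.5 V / 2^14 = 0.580 mV.
V_out = 0 + 6826 × 0.000579834 V = 3.95795 V.

3.9579 V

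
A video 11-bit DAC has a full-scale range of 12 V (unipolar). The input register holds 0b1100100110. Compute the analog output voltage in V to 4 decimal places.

4.7227 V

LSB = 12 V / 2^11 = 5.859 mV.
Code 0b1100100110 = 806 decimal.
V_out = 0 + 806 × 0.00585938 V = 4.72266 V.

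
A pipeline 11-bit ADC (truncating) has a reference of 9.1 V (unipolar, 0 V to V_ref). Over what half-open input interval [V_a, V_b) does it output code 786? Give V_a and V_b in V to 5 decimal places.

LSB = 9.1/2^11 = 4.443 mV.
V_a = V_low + 786·LSB = 3.49248 V; V_b = V_low + 787·LSB = 3.49692 V.

[3.49248 V, 3.49692 V)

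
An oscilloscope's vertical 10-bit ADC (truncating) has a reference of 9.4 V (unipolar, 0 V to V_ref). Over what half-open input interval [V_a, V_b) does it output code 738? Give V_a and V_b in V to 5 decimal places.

LSB = 9.4/2^10 = 9.180 mV.
V_a = V_low + 738·LSB = 6.77461 V; V_b = V_low + 739·LSB = 6.78379 V.

[6.77461 V, 6.78379 V)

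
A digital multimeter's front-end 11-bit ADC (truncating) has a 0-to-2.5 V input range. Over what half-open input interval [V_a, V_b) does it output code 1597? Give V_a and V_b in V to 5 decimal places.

LSB = 2.5/2^11 = 1.221 mV.
V_a = V_low + 1597·LSB = 1.94946 V; V_b = V_low + 1598·LSB = 1.95068 V.

[1.94946 V, 1.95068 V)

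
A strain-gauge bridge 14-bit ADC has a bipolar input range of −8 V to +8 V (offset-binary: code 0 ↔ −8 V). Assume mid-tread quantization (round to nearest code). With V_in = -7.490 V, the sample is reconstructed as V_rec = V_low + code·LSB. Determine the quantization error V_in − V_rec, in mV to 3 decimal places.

Step size: 16 V ÷ 2^14 = 0.977 mV.
Scaled input = 522.2400 LSBs, so code = 522.
V_rec = (−8) + 522·0.000976562 = -7.4902344 V.
V_in − V_rec = 0.000234375 V = 0.234 mV.

0.234 mV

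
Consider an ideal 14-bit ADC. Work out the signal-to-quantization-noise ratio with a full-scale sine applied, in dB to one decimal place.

86.0 dB

SNR ≈ 6.02·N + 1.76 dB = 6.02·14 + 1.76 = 86.04 dB.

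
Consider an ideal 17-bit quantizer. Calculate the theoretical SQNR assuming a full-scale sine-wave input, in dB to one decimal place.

SNR ≈ 6.02·N + 1.76 dB = 6.02·17 + 1.76 = 104.10 dB.

104.1 dB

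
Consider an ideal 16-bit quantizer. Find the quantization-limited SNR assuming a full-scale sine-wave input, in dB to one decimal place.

98.1 dB

SNR ≈ 6.02·N + 1.76 dB = 6.02·16 + 1.76 = 98.08 dB.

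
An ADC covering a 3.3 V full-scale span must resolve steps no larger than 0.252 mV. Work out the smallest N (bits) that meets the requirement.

Number of steps required ≥ 3.3 V / 0.252 mV = 13095.24.
Need 2^N ≥ 13095.24; 2^13 = 8192, 2^14 = 16384.
Minimum N = 14.

14 bits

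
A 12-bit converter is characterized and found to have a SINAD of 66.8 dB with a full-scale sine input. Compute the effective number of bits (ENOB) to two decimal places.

10.80 bits

ENOB = (SINAD − 1.76) / 6.02 = (66.8 − 1.76)/6.02 = 10.804.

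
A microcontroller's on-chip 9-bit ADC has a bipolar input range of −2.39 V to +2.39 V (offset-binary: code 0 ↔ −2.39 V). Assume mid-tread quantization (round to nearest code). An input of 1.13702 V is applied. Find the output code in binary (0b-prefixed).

code 0b101111010 (decimal 378)

Full-scale span = 4.78 V; LSB = 4.78/2^9 = 9.336 mV.
(1.13702 − (−2.39)) / 0.00933594 = 377.790 LSBs.
round(377.790) = 378.
In binary (0b-prefixed): 0b101111010.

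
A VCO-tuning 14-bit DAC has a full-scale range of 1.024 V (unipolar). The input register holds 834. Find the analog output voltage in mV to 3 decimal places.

LSB = 1.024 V / 2^14 = 62.50 µV.
V_out = 0 + 834 × 6.25e-05 V = 0.052125 V.
= 52.125 mV.

52.125 mV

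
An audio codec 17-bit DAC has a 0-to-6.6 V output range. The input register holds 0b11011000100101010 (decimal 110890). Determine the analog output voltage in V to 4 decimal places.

LSB = 6.6 V / 2^17 = 50.35 µV.
Code 0b11011000100101010 = 110890 decimal.
V_out = 0 + 110890 × 5.0354e-05 V = 5.58376 V.

5.5838 V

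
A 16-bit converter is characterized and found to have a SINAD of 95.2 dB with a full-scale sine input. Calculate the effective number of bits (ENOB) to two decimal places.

ENOB = (SINAD − 1.76) / 6.02 = (95.2 − 1.76)/6.02 = 15.522.

15.52 bits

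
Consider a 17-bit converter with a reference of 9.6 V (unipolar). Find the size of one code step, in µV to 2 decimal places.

Full-scale span = 9.6 V.
LSB = 9.6 / 2^17 = 9.6 / 131072 = 7.32422e-05 V = 73.24 µV.

73.24 µV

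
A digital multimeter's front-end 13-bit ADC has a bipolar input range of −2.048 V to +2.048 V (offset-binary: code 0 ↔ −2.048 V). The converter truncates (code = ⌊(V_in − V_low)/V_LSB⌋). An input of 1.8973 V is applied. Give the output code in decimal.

LSB = 4.096 V / 8192 = 0.500 mV.
Input sits at 7890.600 steps above V_low.
Floor → code 7890.

code 7890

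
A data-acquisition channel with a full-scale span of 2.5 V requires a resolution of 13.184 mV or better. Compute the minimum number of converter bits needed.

Number of steps required ≥ 2.5 V / 13.184 mV = 189.62.
Need 2^N ≥ 189.62; 2^7 = 128, 2^8 = 256.
Minimum N = 8.

8 bits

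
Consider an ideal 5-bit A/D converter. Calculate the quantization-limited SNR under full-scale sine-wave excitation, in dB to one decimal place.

SNR ≈ 6.02·N + 1.76 dB = 6.02·5 + 1.76 = 31.86 dB.

31.9 dB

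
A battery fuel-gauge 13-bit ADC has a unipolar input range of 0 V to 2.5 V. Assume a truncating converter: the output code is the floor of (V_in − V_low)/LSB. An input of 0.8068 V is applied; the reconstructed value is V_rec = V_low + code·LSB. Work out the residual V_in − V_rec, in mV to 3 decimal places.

LSB = 2.5/2^13 = 305.18 µV.
(0.8068 − 0)/0.000305176 = 2643.7222; ⌊·⌋ gives code 2643.
V_rec = 0 + 2643·0.000305176 = 0.80657959 V.
V_in − V_rec = 0.00022041 V = 0.220 mV.

0.220 mV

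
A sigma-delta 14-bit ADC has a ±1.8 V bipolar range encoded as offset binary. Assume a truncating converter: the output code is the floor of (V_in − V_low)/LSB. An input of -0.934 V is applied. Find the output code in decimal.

code 3941

LSB = 3.6 V / 16384 = 219.73 µV.
Input sits at 3941.262 steps above V_low.
So the output code is 3941.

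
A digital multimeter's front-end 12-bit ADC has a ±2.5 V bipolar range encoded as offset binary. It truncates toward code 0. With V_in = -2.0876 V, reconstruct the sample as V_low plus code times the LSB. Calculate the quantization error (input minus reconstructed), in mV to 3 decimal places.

LSB = 5/2^12 = 1.221 mV.
(V_in − V_low)/LSB = (-2.0876 − (−2.5))/0.0012207 = 337.8381 → code 337 (floor).
V_rec = (−2.5) + 337·0.0012207 = -2.088623 V.
V_in − V_rec = 0.00102305 V = 1.023 mV.

1.023 mV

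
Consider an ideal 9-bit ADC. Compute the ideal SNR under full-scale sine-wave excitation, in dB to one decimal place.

SNR ≈ 6.02·N + 1.76 dB = 6.02·9 + 1.76 = 55.94 dB.

55.9 dB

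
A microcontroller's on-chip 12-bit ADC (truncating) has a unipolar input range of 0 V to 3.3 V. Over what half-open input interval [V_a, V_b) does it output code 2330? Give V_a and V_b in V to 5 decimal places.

LSB = 3.3/2^12 = 0.806 mV.
V_a = V_low + 2330·LSB = 1.8772 V; V_b = V_low + 2331·LSB = 1.878 V.

[1.87720 V, 1.87800 V)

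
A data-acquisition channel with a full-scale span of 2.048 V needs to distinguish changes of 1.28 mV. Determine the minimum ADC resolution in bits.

11 bits

Number of steps required ≥ 2.048 V / 1.28 mV = 1600.00.
Need 2^N ≥ 1600.00; 2^10 = 1024, 2^11 = 2048.
Minimum N = 11.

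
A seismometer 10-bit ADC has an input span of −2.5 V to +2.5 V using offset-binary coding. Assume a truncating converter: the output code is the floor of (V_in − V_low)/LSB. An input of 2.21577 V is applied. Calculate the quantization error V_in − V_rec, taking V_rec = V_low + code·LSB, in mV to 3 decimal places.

One LSB is 5 V / 1024 = 4.883 mV.
(2.21577 − (−2.5))/0.00488281 = 965.7897; ⌊·⌋ gives code 965.
Code 965 maps back to (−2.5) + 965×0.00488281 V = 2.2119141 V.
Difference: 0.00385594 V → 3.856 mV.

3.856 mV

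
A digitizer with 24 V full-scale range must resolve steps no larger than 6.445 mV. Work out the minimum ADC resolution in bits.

12 bits

Number of steps required ≥ 24 V / 6.445 mV = 3723.82.
Need 2^N ≥ 3723.82; 2^11 = 2048, 2^12 = 4096.
Minimum N = 12.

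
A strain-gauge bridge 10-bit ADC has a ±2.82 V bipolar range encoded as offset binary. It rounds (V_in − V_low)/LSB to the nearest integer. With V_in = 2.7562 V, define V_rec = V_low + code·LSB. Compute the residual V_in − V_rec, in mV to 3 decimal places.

2.294 mV

One LSB is 5.64 V / 1024 = 5.508 mV.
Scaled input = 1012.4165 LSBs, so code = 1012.
V_rec = (−2.82) + 1012·0.00550781 = 2.7539062 V.
Difference: 0.00229375 V → 2.294 mV.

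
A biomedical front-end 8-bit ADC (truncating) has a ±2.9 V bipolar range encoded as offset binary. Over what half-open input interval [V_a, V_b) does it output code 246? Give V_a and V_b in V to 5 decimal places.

[2.67344 V, 2.69609 V)

LSB = 5.8/2^8 = 22.656 mV.
V_a = V_low + 246·LSB = 2.67344 V; V_b = V_low + 247·LSB = 2.69609 V.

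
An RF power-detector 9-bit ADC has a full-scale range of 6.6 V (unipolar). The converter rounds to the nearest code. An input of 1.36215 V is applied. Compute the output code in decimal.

code 106

With 512 levels over 6.6 V, one step is 12.891 mV.
(V_in − V_low)/LSB = (1.36215 − 0) / 0.0128906 = 105.670.
So the output code is 106.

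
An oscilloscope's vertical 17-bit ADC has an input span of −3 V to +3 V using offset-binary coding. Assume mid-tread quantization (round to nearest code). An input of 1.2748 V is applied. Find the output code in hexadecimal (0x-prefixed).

code 0x16CC8 (decimal 93384)

With 131072 levels over 6 V, one step is 45.78 µV.
Input sits at 93384.431 steps above V_low.
Round → code 93384.
In hexadecimal (0x-prefixed): 0x16CC8.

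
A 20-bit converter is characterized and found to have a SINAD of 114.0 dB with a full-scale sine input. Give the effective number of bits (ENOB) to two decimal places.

18.64 bits

ENOB = (SINAD − 1.76) / 6.02 = (114.0 − 1.76)/6.02 = 18.645.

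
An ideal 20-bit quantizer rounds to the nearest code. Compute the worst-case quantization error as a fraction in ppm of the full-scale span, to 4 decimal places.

Rounding → worst-case error = ½ LSB = V_FS/2^21, so 1e+06/2097152 = 0.476837 ppm of full scale.

0.4768 ppm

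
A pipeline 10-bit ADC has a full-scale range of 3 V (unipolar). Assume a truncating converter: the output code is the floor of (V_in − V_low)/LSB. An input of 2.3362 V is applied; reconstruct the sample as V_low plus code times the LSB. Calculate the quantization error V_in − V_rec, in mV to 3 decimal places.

1.239 mV

One LSB is 3 V / 1024 = 2.930 mV.
(2.3362 − 0)/0.00292969 = 797.4229; ⌊·⌋ gives code 797.
Code 797 maps back to 0 + 797×0.00292969 V = 2.3349609 V.
Difference: 0.00123906 V → 1.239 mV.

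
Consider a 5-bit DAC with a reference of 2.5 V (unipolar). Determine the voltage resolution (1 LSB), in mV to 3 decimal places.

78.125 mV

Full-scale span = 2.5 V.
LSB = 2.5 / 2^5 = 2.5 / 32 = 0.078125 V = 78.125 mV.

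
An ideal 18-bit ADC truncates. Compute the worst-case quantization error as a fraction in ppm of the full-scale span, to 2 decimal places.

Truncating → worst-case error = 1 LSB = V_FS/2^18, so 1e+06/262144 = 3.8147 ppm of full scale.

3.81 ppm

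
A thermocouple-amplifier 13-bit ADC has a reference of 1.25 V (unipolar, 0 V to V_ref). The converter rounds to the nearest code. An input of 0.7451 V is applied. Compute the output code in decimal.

Full-scale span = 1.25 V; LSB = 1.25/2^13 = 152.59 µV.
(V_in − V_low)/LSB = (0.7451 − 0) / 0.000152588 = 4883.087.
So the output code is 4883.

code 4883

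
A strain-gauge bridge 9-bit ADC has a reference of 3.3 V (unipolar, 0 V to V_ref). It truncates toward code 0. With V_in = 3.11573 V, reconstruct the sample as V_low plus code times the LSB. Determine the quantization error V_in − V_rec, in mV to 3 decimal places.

One LSB is 3.3 V / 512 = 6.445 mV.
(V_in − V_low)/LSB = (3.11573 − 0)/0.00644531 = 483.4102 → code 483 (floor).
V_rec = 0 + 483·0.00644531 = 3.1130859 V.
Difference: 0.00264406 V → 2.644 mV.

2.644 mV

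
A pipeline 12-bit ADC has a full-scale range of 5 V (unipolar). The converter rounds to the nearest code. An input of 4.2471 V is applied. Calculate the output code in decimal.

With 4096 levels over 5 V, one step is 1.221 mV.
Input sits at 3479.224 steps above V_low.
Round → code 3479.

code 3479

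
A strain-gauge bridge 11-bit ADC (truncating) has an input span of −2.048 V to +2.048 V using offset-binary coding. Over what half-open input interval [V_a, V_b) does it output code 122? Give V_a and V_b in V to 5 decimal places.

[-1.80400 V, -1.80200 V)

LSB = 4.096/2^11 = 2.000 mV.
V_a = V_low + 122·LSB = -1.804 V; V_b = V_low + 123·LSB = -1.802 V.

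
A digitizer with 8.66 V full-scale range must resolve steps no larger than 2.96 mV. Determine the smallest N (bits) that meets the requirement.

12 bits

Number of steps required ≥ 8.66 V / 2.96 mV = 2925.68.
Need 2^N ≥ 2925.68; 2^11 = 2048, 2^12 = 4096.
Minimum N = 12.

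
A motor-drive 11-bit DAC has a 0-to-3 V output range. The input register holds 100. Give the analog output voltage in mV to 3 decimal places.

LSB = 3 V / 2^11 = 1.465 mV.
V_out = 0 + 100 × 0.00146484 V = 0.146484 V.
= 146.484 mV.

146.484 mV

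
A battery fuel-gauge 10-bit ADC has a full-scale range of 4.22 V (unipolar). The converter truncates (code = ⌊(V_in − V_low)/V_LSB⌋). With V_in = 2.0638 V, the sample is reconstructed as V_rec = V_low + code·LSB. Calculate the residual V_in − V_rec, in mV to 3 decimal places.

One LSB is 4.22 V / 1024 = 4.121 mV.
Scaled input = 500.7894 LSBs, so code = 500.
V_rec = 0 + 500·0.00412109 = 2.0605469 V.
Error = 2.0638 − 2.0605469 = 0.00325312 V = 3.253 mV.

3.253 mV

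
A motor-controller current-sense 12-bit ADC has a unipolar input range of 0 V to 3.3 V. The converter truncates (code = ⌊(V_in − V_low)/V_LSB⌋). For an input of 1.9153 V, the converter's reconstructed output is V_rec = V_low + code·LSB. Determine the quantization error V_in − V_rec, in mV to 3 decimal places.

0.237 mV

One LSB is 3.3 V / 4096 = 0.806 mV.
(V_in − V_low)/LSB = (1.9153 − 0)/0.000805664 = 2377.2936 → code 2377 (floor).
Reconstructed: 1.9150635 V.
V_in − V_rec = 0.000236523 V = 0.237 mV.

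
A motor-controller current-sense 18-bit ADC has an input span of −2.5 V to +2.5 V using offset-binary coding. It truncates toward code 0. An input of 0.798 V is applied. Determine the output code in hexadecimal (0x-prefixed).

code 0x2A36E (decimal 172910)

Full-scale span = 5 V; LSB = 5/2^18 = 19.07 µV.
Input sits at 172910.182 steps above V_low.
⌊·⌋(172910.182) = 172910.
In hexadecimal (0x-prefixed): 0x2A36E.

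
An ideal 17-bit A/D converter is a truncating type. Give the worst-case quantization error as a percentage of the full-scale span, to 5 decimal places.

0.00076 %

Truncating → worst-case error = 1 LSB = V_FS/2^17, so 100/131072 = 0.000762939 % of full scale.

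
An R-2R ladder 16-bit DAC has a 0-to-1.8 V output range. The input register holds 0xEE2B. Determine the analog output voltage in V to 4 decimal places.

1.6746 V

LSB = 1.8 V / 2^16 = 27.47 µV.
Code 0xEE2B = 60971 decimal.
V_out = 0 + 60971 × 2.74658e-05 V = 1.67462 V.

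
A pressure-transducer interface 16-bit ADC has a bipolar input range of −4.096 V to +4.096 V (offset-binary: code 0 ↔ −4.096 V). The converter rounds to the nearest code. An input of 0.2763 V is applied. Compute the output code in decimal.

LSB = 8.192 V / 65536 = 125.00 µV.
Input sits at 34978.400 steps above V_low.
Round → code 34978.

code 34978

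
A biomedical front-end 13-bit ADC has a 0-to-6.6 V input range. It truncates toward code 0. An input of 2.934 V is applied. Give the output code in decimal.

LSB = 6.6 V / 8192 = 0.806 mV.
(V_in − V_low)/LSB = (2.934 − 0) / 0.000805664 = 3641.716.
Floor → code 3641.

code 3641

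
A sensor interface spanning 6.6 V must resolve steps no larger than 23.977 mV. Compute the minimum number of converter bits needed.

Number of steps required ≥ 6.6 V / 23.977 mV = 275.26.
Need 2^N ≥ 275.26; 2^8 = 256, 2^9 = 512.
Minimum N = 9.

9 bits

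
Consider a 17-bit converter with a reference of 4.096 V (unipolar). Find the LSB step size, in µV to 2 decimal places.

Full-scale span = 4.096 V.
LSB = 4.096 / 2^17 = 4.096 / 131072 = 3.125e-05 V = 31.25 µV.

31.25 µV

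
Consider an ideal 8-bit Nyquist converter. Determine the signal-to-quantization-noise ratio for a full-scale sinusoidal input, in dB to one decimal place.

49.9 dB

SNR ≈ 6.02·N + 1.76 dB = 6.02·8 + 1.76 = 49.92 dB.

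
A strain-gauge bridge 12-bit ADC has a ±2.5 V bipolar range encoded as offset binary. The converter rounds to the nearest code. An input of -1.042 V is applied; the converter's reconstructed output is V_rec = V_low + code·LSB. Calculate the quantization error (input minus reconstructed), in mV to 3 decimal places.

0.480 mV

One LSB is 5 V / 4096 = 1.221 mV.
Scaled input = 1194.3936 LSBs, so code = 1194.
V_rec = (−2.5) + 1194·0.0012207 = -1.0424805 V.
V_in − V_rec = 0.000480469 V = 0.480 mV.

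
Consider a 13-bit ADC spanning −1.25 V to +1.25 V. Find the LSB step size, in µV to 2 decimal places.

Full-scale span = 2.5 V.
LSB = 2.5 / 2^13 = 2.5 / 8192 = 0.000305176 V = 305.18 µV.

305.18 µV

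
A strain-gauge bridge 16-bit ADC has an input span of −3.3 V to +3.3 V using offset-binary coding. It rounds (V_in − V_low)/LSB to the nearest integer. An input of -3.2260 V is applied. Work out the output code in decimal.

Full-scale span = 6.6 V; LSB = 6.6/2^16 = 100.71 µV.
(-3.2260 − (−3.3)) / 0.000100708 = 734.798 LSBs.
round(734.798) = 735.

code 735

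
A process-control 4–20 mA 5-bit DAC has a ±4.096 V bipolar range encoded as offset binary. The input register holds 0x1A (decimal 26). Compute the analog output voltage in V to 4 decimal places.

LSB = 8.192 V / 2^5 = 256.000 mV.
Code 0x1A = 26 decimal.
V_out = (−4.096) + 26 × 0.256 V = 2.56 V.

2.5600 V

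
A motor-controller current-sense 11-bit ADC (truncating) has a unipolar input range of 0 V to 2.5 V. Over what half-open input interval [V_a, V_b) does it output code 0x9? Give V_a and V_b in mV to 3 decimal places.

[10.986 mV, 12.207 mV)

LSB = 2.5/2^11 = 1.221 mV.
Code 0x9 = 9 decimal.
V_a = V_low + 9·LSB = 0.0109863 V; V_b = V_low + 10·LSB = 0.012207 V.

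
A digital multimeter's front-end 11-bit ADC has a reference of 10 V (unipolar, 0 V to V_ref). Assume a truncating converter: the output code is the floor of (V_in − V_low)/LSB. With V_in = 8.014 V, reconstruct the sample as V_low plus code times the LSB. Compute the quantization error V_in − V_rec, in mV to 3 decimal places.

One LSB is 10 V / 2048 = 4.883 mV.
(V_in − V_low)/LSB = (8.014 − 0)/0.00488281 = 1641.2672 → code 1641 (floor).
Code 1641 maps back to 0 + 1641×0.00488281 V = 8.0126953 V.
V_in − V_rec = 0.00130469 V = 1.305 mV.

1.305 mV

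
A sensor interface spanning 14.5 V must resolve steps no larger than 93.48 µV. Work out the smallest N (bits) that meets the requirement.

18 bits

Number of steps required ≥ 14.5 V / 93.48 µV = 155113.39.
Need 2^N ≥ 155113.39; 2^17 = 131072, 2^18 = 262144.
Minimum N = 18.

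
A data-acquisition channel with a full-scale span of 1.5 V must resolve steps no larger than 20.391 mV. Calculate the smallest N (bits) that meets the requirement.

Number of steps required ≥ 1.5 V / 20.391 mV = 73.56.
Need 2^N ≥ 73.56; 2^6 = 64, 2^7 = 128.
Minimum N = 7.

7 bits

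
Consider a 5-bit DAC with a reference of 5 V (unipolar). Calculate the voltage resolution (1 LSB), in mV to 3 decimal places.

Full-scale span = 5 V.
LSB = 5 / 2^5 = 5 / 32 = 0.15625 V = 156.250 mV.

156.250 mV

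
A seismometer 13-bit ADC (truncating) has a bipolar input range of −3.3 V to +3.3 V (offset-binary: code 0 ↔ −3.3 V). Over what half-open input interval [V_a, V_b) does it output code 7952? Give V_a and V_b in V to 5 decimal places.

LSB = 6.6/2^13 = 0.806 mV.
V_a = V_low + 7952·LSB = 3.10664 V; V_b = V_low + 7953·LSB = 3.10745 V.

[3.10664 V, 3.10745 V)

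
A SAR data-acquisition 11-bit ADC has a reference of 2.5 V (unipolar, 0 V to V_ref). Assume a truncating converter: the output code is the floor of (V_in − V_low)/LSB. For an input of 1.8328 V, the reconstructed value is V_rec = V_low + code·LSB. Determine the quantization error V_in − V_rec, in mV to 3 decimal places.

One LSB is 2.5 V / 2048 = 1.221 mV.
Scaled input = 1501.4298 LSBs, so code = 1501.
V_rec = 0 + 1501·0.0012207 = 1.8322754 V.
Difference: 0.000524609 V → 0.525 mV.

0.525 mV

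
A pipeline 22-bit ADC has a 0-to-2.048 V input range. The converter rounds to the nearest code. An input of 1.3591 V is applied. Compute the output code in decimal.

code 2783437

Full-scale span = 2.048 V; LSB = 2.048/2^22 = 0.49 µV.
(1.3591 − 0) / 4.88281e-07 = 2783436.800 LSBs.
round(2783436.800) = 2783437.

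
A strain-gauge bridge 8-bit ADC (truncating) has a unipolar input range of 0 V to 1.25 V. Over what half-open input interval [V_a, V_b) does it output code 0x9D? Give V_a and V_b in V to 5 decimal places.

LSB = 1.25/2^8 = 4.883 mV.
Code 0x9D = 157 decimal.
V_a = V_low + 157·LSB = 0.766602 V; V_b = V_low + 158·LSB = 0.771484 V.

[0.76660 V, 0.77148 V)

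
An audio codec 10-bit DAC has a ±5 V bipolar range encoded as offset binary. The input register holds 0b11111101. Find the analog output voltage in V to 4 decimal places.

-2.5293 V

LSB = 10 V / 2^10 = 9.766 mV.
Code 0b11111101 = 253 decimal.
V_out = (−5) + 253 × 0.00976562 V = -2.5293 V.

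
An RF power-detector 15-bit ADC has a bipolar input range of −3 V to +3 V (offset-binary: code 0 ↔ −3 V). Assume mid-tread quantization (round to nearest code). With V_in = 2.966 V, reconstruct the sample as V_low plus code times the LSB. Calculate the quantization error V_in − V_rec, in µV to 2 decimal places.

LSB = 6/2^15 = 183.11 µV.
(2.966 − (−3))/0.000183105 = 32582.3147; round gives code 32582.
V_rec = (−3) + 32582·0.000183105 = 2.9659424 V.
Difference: 5.76172e-05 V → 57.62 µV.

57.62 µV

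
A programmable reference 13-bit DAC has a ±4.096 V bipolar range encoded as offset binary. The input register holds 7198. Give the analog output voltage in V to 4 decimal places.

3.1020 V

LSB = 8.192 V / 2^13 = 1.000 mV.
V_out = (−4.096) + 7198 × 0.001 V = 3.102 V.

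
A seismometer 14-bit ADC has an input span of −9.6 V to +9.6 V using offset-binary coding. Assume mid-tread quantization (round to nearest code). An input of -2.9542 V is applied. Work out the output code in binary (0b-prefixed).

Full-scale span = 19.2 V; LSB = 19.2/2^14 = 1.172 mV.
Input sits at 5671.083 steps above V_low.
So the output code is 5671.
In binary (0b-prefixed): 0b1011000100111.

code 0b1011000100111 (decimal 5671)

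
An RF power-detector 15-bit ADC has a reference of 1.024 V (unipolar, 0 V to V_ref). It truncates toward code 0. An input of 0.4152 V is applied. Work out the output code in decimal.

code 13286

With 32768 levels over 1.024 V, one step is 31.25 µV.
(0.4152 − 0) / 3.125e-05 = 13286.400 LSBs.
Floor → code 13286.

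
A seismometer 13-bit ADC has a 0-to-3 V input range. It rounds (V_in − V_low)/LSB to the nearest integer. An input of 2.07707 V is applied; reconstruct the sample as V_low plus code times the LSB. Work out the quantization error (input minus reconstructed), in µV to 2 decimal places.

LSB = 3/2^13 = 366.21 µV.
(2.07707 − 0)/0.000366211 = 5671.7858; round gives code 5672.
Code 5672 maps back to 0 + 5672×0.000366211 V = 2.0771484 V.
Difference: -7.84375e-05 V → -78.44 µV.

-78.44 µV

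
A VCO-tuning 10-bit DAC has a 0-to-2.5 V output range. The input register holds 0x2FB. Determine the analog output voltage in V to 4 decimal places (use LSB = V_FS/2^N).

LSB = 2.5 V / 2^10 = 2.441 mV.
Code 0x2FB = 763 decimal.
V_out = 0 + 763 × 0.00244141 V = 1.86279 V.

1.8628 V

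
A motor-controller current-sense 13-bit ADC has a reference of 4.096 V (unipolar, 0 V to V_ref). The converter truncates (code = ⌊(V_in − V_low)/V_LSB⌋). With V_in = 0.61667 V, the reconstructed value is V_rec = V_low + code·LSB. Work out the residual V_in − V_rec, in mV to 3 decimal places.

Step size: 4.096 V ÷ 2^13 = 0.500 mV.
Scaled input = 1233.3400 LSBs, so code = 1233.
Code 1233 maps back to 0 + 1233×0.0005 V = 0.6165 V.
Error = 0.61667 − 0.6165 = 0.00017 V = 0.170 mV.

0.170 mV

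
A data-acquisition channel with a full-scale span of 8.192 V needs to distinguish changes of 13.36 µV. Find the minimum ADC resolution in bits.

20 bits

Number of steps required ≥ 8.192 V / 13.36 µV = 613173.65.
Need 2^N ≥ 613173.65; 2^19 = 524288, 2^20 = 1048576.
Minimum N = 20.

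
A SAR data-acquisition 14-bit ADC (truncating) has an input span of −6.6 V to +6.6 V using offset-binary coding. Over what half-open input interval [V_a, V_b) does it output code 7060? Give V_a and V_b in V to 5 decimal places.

[-0.91201 V, -0.91121 V)

LSB = 13.2/2^14 = 0.806 mV.
V_a = V_low + 7060·LSB = -0.912012 V; V_b = V_low + 7061·LSB = -0.911206 V.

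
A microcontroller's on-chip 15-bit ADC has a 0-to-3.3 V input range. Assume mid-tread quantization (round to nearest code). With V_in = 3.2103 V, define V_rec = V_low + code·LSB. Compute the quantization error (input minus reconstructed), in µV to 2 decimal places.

30.83 µV

One LSB is 3.3 V / 32768 = 100.71 µV.
(V_in − V_low)/LSB = (3.2103 − 0)/0.000100708 = 31877.3062 → code 31877 (round).
Code 31877 maps back to 0 + 31877×0.000100708 V = 3.2102692 V.
Error = 3.2103 − 3.2102692 = 3.0835e-05 V = 30.83 µV.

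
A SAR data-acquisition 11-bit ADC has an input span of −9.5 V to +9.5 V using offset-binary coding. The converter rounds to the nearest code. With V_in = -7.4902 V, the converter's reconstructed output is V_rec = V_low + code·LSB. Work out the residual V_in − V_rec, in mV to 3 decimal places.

-3.384 mV

LSB = 19/2^11 = 9.277 mV.
(-7.4902 − (−9.5))/0.00927734 = 216.6353; round gives code 217.
V_rec = (−9.5) + 217·0.00927734 = -7.4868164 V.
Difference: -0.00338359 V → -3.384 mV.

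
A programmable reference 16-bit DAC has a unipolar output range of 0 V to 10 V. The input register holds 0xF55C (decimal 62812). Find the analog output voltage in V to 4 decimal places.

9.5844 V

LSB = 10 V / 2^16 = 152.59 µV.
Code 0xF55C = 62812 decimal.
V_out = 0 + 62812 × 0.000152588 V = 9.58435 V.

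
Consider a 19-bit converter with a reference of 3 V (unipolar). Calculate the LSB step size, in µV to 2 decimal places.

Full-scale span = 3 V.
LSB = 3 / 2^19 = 3 / 524288 = 5.72205e-06 V = 5.72 µV.

5.72 µV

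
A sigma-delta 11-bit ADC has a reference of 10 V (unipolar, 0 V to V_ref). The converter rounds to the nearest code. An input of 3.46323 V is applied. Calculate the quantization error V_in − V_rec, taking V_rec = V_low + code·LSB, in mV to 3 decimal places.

1.316 mV

One LSB is 10 V / 2048 = 4.883 mV.
(V_in − V_low)/LSB = (3.46323 − 0)/0.00488281 = 709.2695 → code 709 (round).
V_rec = 0 + 709·0.00488281 = 3.4619141 V.
Error = 3.46323 − 3.4619141 = 0.00131594 V = 1.316 mV.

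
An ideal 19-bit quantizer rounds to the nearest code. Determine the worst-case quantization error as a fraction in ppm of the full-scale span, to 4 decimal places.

0.9537 ppm

Rounding → worst-case error = ½ LSB = V_FS/2^20, so 1e+06/1048576 = 0.953674 ppm of full scale.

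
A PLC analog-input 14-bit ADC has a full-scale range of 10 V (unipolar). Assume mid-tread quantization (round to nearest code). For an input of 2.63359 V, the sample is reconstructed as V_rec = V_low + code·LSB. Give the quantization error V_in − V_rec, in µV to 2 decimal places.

-76.99 µV

LSB = 10/2^14 = 0.610 mV.
(2.63359 − 0)/0.000610352 = 4314.8739; round gives code 4315.
Reconstructed: 2.633667 V.
Error = 2.63359 − 2.633667 = -7.69922e-05 V = -76.99 µV.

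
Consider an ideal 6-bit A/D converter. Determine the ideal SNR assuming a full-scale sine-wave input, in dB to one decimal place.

SNR ≈ 6.02·N + 1.76 dB = 6.02·6 + 1.76 = 37.88 dB.

37.9 dB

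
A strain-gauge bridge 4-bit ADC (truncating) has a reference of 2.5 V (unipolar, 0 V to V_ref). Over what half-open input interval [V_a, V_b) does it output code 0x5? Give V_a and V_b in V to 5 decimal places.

[0.78125 V, 0.93750 V)

LSB = 2.5/2^4 = 156.250 mV.
Code 0x5 = 5 decimal.
V_a = V_low + 5·LSB = 0.78125 V; V_b = V_low + 6·LSB = 0.9375 V.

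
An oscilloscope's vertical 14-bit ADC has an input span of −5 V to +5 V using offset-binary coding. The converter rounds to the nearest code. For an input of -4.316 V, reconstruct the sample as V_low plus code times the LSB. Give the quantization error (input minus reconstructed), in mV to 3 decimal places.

-0.204 mV

LSB = 10/2^14 = 0.610 mV.
(V_in − V_low)/LSB = (-4.316 − (−5))/0.000610352 = 1120.6656 → code 1121 (round).
Code 1121 maps back to (−5) + 1121×0.000610352 V = -4.3157959 V.
Error = -4.316 − (−4.3157959) = -0.000204102 V = -0.204 mV.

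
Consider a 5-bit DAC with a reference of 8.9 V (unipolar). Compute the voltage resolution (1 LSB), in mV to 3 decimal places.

278.125 mV

Full-scale span = 8.9 V.
LSB = 8.9 / 2^5 = 8.9 / 32 = 0.278125 V = 278.125 mV.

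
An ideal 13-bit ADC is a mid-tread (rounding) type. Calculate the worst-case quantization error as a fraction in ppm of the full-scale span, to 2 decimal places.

Rounding → worst-case error = ½ LSB = V_FS/2^14, so 1e+06/16384 = 61.0352 ppm of full scale.

61.04 ppm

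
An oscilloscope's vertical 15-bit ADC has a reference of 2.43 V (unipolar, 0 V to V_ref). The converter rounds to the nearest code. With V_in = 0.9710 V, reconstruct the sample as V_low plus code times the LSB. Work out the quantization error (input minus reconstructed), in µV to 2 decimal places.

Step size: 2.43 V ÷ 2^15 = 74.16 µV.
Scaled input = 13093.7152 LSBs, so code = 13094.
V_rec = 0 + 13094·7.41577e-05 = 0.97102112 V.
V_in − V_rec = -2.11182e-05 V = -21.12 µV.

-21.12 µV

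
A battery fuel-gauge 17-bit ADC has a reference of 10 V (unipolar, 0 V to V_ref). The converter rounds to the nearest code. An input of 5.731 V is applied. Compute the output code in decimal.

LSB = 10 V / 131072 = 76.29 µV.
(5.731 − 0) / 7.62939e-05 = 75117.363 LSBs.
So the output code is 75117.

code 75117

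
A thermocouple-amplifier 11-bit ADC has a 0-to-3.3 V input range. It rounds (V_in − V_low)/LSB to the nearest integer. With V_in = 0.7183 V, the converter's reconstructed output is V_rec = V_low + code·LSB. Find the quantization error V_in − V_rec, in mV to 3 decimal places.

Step size: 3.3 V ÷ 2^11 = 1.611 mV.
(0.7183 − 0)/0.00161133 = 445.7813; round gives code 446.
V_rec = 0 + 446·0.00161133 = 0.71865234 V.
V_in − V_rec = -0.000352344 V = -0.352 mV.

-0.352 mV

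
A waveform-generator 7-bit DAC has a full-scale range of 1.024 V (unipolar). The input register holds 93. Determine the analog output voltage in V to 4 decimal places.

0.7440 V

LSB = 1.024 V / 2^7 = 8.000 mV.
V_out = 0 + 93 × 0.008 V = 0.744 V.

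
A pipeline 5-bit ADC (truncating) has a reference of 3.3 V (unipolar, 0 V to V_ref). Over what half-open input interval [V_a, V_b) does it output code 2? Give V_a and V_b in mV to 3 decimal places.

LSB = 3.3/2^5 = 103.125 mV.
V_a = V_low + 2·LSB = 0.20625 V; V_b = V_low + 3·LSB = 0.309375 V.

[206.250 mV, 309.375 mV)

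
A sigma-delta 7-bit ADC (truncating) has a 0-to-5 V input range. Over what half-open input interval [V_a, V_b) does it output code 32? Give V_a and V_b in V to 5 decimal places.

[1.25000 V, 1.28906 V)

LSB = 5/2^7 = 39.062 mV.
V_a = V_low + 32·LSB = 1.25 V; V_b = V_low + 33·LSB = 1.28906 V.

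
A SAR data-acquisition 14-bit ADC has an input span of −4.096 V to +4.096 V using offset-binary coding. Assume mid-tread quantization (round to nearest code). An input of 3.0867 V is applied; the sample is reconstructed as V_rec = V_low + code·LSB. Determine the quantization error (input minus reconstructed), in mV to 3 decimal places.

One LSB is 8.192 V / 16384 = 0.500 mV.
(3.0867 − (−4.096))/0.0005 = 14365.4000; round gives code 14365.
V_rec = (−4.096) + 14365·0.0005 = 3.0865 V.
Error = 3.0867 − 3.0865 = 0.0002 V = 0.200 mV.

0.200 mV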